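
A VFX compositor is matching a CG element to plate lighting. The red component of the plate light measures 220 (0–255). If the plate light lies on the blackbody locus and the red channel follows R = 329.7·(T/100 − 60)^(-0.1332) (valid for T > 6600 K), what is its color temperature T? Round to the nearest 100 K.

(t − 60)^(-0.1332) = 220/329.7 = 0.66727.
t − 60 = 0.66727^(1/-0.1332) = 0.66727^(-7.508) = 20.847, so t = 80.847.
T = 100·t = 8085 K → 8100 K to the nearest 100 K.

8100 K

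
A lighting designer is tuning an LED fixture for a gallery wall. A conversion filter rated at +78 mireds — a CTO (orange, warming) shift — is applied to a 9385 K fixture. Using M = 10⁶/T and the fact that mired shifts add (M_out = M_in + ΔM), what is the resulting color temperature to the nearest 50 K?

M_in = 10⁶/9385 = 106.55 mireds.
M_out = 106.55 + (+78) = 184.55 mireds.
T_out = 10⁶/184.55 = 5418.5 K → 5400 K.

5400 K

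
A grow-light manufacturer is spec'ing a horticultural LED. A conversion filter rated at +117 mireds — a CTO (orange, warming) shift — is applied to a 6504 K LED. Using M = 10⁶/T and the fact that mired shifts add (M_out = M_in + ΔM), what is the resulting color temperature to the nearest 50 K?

3700 K

M_in = 10⁶/6504 = 153.75 mireds.
M_out = 153.75 + (+117) = 270.75 mireds.
T_out = 10⁶/270.75 = 3693.4 K → 3700 K.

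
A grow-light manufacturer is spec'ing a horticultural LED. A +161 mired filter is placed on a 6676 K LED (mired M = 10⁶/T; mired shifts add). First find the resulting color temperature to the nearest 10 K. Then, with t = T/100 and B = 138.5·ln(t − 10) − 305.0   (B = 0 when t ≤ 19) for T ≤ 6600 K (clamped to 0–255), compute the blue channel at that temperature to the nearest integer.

124

M_in = 10⁶/6676 = 149.79; M_out = 149.79 + (+161) = 310.79.
T_out = 10⁶/310.79 = 3217.6 K → 3220 K; t = 32.2.
B = 138.5·ln(32.2 − 10) − 305.0 = 138.5·ln 22.2 − 305.0 = 138.5·3.1001 − 305.0 = 124.363.
Rounded: 124.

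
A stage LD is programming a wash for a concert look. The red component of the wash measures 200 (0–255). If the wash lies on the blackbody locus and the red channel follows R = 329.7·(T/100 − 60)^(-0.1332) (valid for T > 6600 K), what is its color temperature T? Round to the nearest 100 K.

(t − 60)^(-0.1332) = 200/329.7 = 0.60661.
t − 60 = 0.60661^(1/-0.1332) = 0.60661^(-7.508) = 42.638, so t = 102.638.
T = 100·t = 10264 K → 10300 K to the nearest 100 K.

10300 K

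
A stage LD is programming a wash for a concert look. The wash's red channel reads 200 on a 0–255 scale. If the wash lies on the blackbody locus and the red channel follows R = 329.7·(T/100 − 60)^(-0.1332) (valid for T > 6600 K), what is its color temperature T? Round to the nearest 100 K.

10300 K

(t − 60)^(-0.1332) = 200/329.7 = 0.60661.
t − 60 = 0.60661^(1/-0.1332) = 0.60661^(-7.508) = 42.638, so t = 102.638.
T = 100·t = 10264 K → 10300 K to the nearest 100 K.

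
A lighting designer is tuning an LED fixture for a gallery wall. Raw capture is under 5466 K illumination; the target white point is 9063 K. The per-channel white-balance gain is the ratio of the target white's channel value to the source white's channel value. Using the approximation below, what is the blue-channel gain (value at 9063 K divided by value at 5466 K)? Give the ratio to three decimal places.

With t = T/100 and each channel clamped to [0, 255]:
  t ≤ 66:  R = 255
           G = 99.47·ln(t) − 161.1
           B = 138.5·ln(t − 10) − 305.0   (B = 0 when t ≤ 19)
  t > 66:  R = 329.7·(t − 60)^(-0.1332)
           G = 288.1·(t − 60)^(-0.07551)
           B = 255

At 5466 K (t = 54.66):
  B = 138.5·ln(54.66 − 10) − 305.0 = 138.5·ln 44.66 − 305.0 = 138.5·3.7991 − 305.0 = 221.172.
At 9063 K (t = 90.63):
  B = 255 by definition for t > 66.
Gain = 255.000 / 221.172 = 1.1529 → 1.153.

1.153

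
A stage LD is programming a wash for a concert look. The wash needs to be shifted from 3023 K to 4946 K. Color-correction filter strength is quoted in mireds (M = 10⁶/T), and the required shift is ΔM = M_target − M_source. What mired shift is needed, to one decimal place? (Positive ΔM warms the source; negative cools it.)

-128.6 mireds

M_source = 10⁶/3023 = 330.797; M_target = 10⁶/4946 = 202.184.
ΔM = 202.184 − 330.797 = -128.614 → -128.6 mireds, a cooling shift.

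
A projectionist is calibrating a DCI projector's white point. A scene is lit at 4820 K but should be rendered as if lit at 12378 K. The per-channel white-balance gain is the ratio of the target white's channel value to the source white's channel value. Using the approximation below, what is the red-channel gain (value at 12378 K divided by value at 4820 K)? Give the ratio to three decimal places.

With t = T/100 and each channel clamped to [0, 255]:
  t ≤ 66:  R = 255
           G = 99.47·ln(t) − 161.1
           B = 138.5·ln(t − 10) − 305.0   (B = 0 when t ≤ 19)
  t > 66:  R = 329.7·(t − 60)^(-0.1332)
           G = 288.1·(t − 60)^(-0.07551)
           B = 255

At 4820 K (t = 48.2):
  R = 255 by definition for t ≤ 66.
At 12378 K (t = 123.78):
  R = 329.7·(123.78 − 60)^(-0.1332) = 329.7·63.78^(-0.1332) = 329.7·0.57493 = 189.555.
Gain = 189.555 / 255.000 = 0.7434 → 0.743.

0.743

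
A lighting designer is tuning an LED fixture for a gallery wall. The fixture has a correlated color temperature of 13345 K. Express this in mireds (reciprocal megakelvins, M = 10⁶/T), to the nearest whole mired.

M = 10⁶ / 13345 = 74.934 → 75 mireds.

75 mireds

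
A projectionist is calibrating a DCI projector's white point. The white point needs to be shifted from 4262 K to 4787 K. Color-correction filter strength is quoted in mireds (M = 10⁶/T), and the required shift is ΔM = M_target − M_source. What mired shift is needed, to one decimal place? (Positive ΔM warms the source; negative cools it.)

M_source = 10⁶/4262 = 234.632; M_target = 10⁶/4787 = 208.899.
ΔM = 208.899 − 234.632 = -25.733 → -25.7 mireds, a cooling shift.

-25.7 mireds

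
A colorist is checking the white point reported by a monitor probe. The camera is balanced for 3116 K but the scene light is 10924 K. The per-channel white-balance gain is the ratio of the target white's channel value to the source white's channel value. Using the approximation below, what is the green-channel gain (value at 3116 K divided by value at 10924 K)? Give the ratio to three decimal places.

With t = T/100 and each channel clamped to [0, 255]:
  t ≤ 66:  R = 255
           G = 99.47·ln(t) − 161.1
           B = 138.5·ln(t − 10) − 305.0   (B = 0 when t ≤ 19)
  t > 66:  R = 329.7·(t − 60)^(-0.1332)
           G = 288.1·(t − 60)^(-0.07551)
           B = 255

At 10924 K (t = 109.24):
  G = 288.1·(109.24 − 60)^(-0.07551) = 288.1·49.24^(-0.07551) = 288.1·0.74510 = 214.663.
At 3116 K (t = 31.16):
  G = 99.47·ln 31.16 − 161.1 = 99.47·3.4391 − 161.1 = 180.991.
Gain = 180.991 / 214.663 = 0.8431 → 0.843.

0.843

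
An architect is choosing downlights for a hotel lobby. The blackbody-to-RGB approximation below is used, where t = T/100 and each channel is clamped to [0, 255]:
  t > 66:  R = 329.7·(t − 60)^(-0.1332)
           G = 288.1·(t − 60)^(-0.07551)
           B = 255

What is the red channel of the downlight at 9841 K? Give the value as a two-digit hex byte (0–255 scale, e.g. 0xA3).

0xCB

t = 9841/100 = 98.41; the t > 66 branch applies.
R = 329.7·(98.41 − 60)^(-0.1332) = 329.7·38.41^(-0.1332) = 329.7·0.61511 = 202.801.
Rounded: 203; in hex, 0xCB.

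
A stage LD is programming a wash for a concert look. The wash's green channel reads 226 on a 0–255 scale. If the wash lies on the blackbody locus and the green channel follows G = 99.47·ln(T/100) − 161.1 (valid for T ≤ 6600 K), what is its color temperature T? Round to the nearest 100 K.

4900 K

ln t = (226 + 161.1) / 99.47 = 3.8916.
t = e^3.8916 = 48.990.
T = 100·t = 4899 K → 4900 K to the nearest 100 K.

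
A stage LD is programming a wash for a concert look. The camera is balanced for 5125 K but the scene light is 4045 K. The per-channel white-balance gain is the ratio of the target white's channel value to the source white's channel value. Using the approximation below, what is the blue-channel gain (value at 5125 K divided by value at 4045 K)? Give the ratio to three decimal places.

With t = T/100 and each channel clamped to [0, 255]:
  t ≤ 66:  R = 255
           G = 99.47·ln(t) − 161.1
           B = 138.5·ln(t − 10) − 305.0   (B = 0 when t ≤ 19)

1.250

At 4045 K (t = 40.45):
  B = 138.5·ln(40.45 − 10) − 305.0 = 138.5·ln 30.45 − 305.0 = 138.5·3.4161 − 305.0 = 168.128.
At 5125 K (t = 51.25):
  B = 138.5·ln(51.25 − 10) − 305.0 = 138.5·ln 41.25 − 305.0 = 138.5·3.7197 − 305.0 = 210.172.
Gain = 210.172 / 168.128 = 1.2501 → 1.250.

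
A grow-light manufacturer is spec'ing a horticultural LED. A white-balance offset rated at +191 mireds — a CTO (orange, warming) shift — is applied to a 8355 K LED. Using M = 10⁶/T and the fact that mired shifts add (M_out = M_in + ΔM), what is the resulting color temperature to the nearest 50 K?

M_in = 10⁶/8355 = 119.69 mireds.
M_out = 119.69 + (+191) = 310.69 mireds.
T_out = 10⁶/310.69 = 3218.7 K → 3200 K.

3200 K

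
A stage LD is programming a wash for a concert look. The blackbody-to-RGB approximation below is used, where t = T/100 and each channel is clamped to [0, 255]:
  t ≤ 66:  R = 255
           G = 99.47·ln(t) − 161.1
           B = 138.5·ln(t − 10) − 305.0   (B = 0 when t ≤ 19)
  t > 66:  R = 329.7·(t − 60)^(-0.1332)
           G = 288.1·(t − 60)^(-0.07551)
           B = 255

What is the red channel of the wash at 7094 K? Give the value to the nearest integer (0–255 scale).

t = 7094/100 = 70.94; the t > 66 branch applies.
R = 329.7·(70.94 − 60)^(-0.1332) = 329.7·10.94^(-0.1332) = 329.7·0.72711 = 239.730.
Rounded: 240.

240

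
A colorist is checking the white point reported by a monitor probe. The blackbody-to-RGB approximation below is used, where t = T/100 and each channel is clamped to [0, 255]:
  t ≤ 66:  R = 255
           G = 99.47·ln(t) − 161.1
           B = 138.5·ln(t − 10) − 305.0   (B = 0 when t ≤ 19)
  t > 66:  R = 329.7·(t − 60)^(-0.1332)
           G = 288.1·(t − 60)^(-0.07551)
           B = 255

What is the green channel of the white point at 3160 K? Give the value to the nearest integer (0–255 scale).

182

t = 3160/100 = 31.6; the t ≤ 66 branch applies.
G = 99.47·ln 31.6 − 161.1 = 99.47·3.4532 − 161.1 = 182.386.
Rounded: 182.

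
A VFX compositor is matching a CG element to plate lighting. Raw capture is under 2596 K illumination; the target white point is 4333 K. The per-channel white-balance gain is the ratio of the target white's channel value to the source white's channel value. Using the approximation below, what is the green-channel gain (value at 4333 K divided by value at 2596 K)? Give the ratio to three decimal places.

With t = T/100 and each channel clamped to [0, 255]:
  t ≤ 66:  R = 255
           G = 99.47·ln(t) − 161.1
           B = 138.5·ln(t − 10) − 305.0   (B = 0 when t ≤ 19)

At 2596 K (t = 25.96):
  G = 99.47·ln 25.96 − 161.1 = 99.47·3.2566 − 161.1 = 162.830.
At 4333 K (t = 43.33):
  G = 99.47·ln 43.33 − 161.1 = 99.47·3.7688 − 161.1 = 213.787.
Gain = 213.787 / 162.830 = 1.3129 → 1.313.

1.313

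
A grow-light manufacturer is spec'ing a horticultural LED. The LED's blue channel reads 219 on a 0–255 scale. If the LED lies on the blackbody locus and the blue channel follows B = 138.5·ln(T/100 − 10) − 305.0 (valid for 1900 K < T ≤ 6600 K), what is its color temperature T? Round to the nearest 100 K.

5400 K

ln(t − 10) = (219 + 305.0) / 138.5 = 3.7834.
t − 10 = e^3.7834 = 43.965, so t = 53.965.
T = 100·t = 5396 K → 5400 K to the nearest 100 K.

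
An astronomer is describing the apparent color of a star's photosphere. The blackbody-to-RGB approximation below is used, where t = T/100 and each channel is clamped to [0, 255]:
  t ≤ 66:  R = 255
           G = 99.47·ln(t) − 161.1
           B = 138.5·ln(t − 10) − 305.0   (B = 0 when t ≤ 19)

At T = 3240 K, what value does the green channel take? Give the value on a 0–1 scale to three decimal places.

0.725

t = 3240/100 = 32.4; the t ≤ 66 branch applies.
G = 99.47·ln 32.4 − 161.1 = 99.47·3.4782 − 161.1 = 184.872.
On a 0–1 scale: 184.872/255 = 0.7250 → 0.725.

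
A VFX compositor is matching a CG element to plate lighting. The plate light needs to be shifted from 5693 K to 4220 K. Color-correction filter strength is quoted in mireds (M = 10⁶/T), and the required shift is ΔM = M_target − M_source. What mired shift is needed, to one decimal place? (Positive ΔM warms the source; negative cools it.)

+61.3 mireds

M_source = 10⁶/5693 = 175.654; M_target = 10⁶/4220 = 236.967.
ΔM = 236.967 − 175.654 = 61.313 → +61.3 mireds, a warming shift.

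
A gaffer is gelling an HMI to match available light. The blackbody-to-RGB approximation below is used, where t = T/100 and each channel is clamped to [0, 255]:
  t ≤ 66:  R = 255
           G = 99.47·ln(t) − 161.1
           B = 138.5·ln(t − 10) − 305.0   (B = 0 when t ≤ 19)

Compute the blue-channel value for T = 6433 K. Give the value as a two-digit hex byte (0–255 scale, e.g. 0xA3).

0xF8

t = 6433/100 = 64.33; the t ≤ 66 branch applies.
B = 138.5·ln(64.33 − 10) − 305.0 = 138.5·ln 54.33 − 305.0 = 138.5·3.9951 − 305.0 = 248.318.
Rounded: 248; in hex, 0xF8.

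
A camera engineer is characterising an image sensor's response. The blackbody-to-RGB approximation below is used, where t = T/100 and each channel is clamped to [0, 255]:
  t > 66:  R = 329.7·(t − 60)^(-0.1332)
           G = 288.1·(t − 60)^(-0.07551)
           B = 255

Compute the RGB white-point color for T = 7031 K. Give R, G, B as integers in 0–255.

t = 7031/100 = 70.31; the t > 66 branch applies.
R = 329.7·(70.31 − 60)^(-0.1332) = 329.7·10.31^(-0.1332) = 329.7·0.73288 = 241.631.
G = 288.1·(70.31 − 60)^(-0.07551) = 288.1·10.31^(-0.07551) = 288.1·0.83847 = 241.564.
B = 255 by definition for t > 66.
Rounded: (242, 242, 255).

R=242, G=242, B=255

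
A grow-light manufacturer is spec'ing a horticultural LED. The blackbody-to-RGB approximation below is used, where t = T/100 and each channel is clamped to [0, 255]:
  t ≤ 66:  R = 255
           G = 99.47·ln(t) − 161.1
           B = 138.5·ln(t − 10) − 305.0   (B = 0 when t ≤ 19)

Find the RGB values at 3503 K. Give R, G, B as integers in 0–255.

R=255, G=193, B=141

t = 3503/100 = 35.03; the t ≤ 66 branch applies.
R = 255 by definition for t ≤ 66.
G = 99.47·ln 35.03 − 161.1 = 99.47·3.5562 − 161.1 = 192.636.
B = 138.5·ln(35.03 − 10) − 305.0 = 138.5·ln 25.03 − 305.0 = 138.5·3.2201 − 305.0 = 140.980.
Rounded: (255, 193, 141).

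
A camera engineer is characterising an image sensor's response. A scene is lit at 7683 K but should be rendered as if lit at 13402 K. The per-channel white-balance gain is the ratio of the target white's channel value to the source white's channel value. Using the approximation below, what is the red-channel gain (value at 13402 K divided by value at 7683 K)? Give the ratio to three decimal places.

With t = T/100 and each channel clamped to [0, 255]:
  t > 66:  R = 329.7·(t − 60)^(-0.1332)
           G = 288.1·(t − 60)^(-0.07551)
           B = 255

0.821

At 7683 K (t = 76.83):
  R = 329.7·(76.83 − 60)^(-0.1332) = 329.7·16.83^(-0.1332) = 329.7·0.68657 = 226.363.
At 13402 K (t = 134.02):
  R = 329.7·(134.02 − 60)^(-0.1332) = 329.7·74.02^(-0.1332) = 329.7·0.56364 = 185.832.
Gain = 185.832 / 226.363 = 0.8210 → 0.821.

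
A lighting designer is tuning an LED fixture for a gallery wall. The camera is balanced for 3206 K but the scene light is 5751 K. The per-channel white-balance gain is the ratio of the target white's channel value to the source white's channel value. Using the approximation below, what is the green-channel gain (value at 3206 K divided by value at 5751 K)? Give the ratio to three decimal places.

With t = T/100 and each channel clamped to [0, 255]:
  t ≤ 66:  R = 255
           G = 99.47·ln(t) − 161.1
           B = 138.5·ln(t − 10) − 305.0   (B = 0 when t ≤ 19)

0.760

At 5751 K (t = 57.51):
  G = 99.47·ln 57.51 − 161.1 = 99.47·4.0520 − 161.1 = 241.948.
At 3206 K (t = 32.06):
  G = 99.47·ln 32.06 − 161.1 = 99.47·3.4676 − 161.1 = 183.823.
Gain = 183.823 / 241.948 = 0.7598 → 0.760.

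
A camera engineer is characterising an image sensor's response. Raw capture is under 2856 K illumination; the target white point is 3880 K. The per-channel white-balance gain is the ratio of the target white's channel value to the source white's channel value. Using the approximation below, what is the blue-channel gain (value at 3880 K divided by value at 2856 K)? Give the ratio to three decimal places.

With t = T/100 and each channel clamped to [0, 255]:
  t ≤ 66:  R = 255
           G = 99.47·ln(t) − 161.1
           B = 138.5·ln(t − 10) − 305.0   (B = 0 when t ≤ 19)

At 2856 K (t = 28.56):
  B = 138.5·ln(28.56 − 10) − 305.0 = 138.5·ln 18.56 − 305.0 = 138.5·2.9210 − 305.0 = 99.560.
At 3880 K (t = 38.8):
  B = 138.5·ln(38.8 − 10) − 305.0 = 138.5·ln 28.8 − 305.0 = 138.5·3.3604 − 305.0 = 160.412.
Gain = 160.412 / 99.560 = 1.6112 → 1.611.

1.611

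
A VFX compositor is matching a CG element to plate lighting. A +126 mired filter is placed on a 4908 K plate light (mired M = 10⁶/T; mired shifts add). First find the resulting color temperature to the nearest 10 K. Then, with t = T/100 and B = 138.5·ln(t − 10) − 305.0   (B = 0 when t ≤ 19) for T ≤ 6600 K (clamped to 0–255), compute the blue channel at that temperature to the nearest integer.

M_in = 10⁶/4908 = 203.75; M_out = 203.75 + (+126) = 329.75.
T_out = 10⁶/329.75 = 3032.6 K → 3030 K; t = 30.3.
B = 138.5·ln(30.3 − 10) − 305.0 = 138.5·ln 20.3 − 305.0 = 138.5·3.0106 − 305.0 = 111.971.
Rounded: 112.

112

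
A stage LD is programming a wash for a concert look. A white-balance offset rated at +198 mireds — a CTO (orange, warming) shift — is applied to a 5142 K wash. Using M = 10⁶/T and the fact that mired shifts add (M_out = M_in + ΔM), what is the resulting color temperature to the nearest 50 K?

M_in = 10⁶/5142 = 194.48 mireds.
M_out = 194.48 + (+198) = 392.48 mireds.
T_out = 10⁶/392.48 = 2547.9 K → 2550 K.

2550 K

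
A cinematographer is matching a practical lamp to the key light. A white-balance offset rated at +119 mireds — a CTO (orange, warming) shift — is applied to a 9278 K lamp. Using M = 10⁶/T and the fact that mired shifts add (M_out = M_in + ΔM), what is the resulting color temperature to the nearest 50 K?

4400 K

M_in = 10⁶/9278 = 107.78 mireds.
M_out = 107.78 + (+119) = 226.78 mireds.
T_out = 10⁶/226.78 = 4409.5 K → 4400 K.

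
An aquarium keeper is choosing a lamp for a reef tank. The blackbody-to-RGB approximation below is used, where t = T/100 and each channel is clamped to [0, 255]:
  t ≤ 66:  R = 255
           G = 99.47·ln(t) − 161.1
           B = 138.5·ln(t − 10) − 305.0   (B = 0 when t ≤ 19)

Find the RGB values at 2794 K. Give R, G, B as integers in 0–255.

t = 2794/100 = 27.94; the t ≤ 66 branch applies.
R = 255 by definition for t ≤ 66.
G = 99.47·ln 27.94 − 161.1 = 99.47·3.3301 − 161.1 = 170.141.
B = 138.5·ln(27.94 − 10) − 305.0 = 138.5·ln 17.94 − 305.0 = 138.5·2.8870 − 305.0 = 94.854.
Rounded: (255, 170, 95).

R=255, G=170, B=95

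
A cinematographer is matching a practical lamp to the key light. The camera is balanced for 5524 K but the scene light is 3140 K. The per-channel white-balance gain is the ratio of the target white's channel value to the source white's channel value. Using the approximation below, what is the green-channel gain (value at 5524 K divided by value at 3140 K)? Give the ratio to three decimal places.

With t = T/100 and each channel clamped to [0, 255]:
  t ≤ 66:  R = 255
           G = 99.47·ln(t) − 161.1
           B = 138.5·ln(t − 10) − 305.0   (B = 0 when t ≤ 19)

At 3140 K (t = 31.4):
  G = 99.47·ln 31.4 − 161.1 = 99.47·3.4468 − 161.1 = 181.754.
At 5524 K (t = 55.24):
  G = 99.47·ln 55.24 − 161.1 = 99.47·4.0117 − 161.1 = 237.943.
Gain = 237.943 / 181.754 = 1.3091 → 1.309.

1.309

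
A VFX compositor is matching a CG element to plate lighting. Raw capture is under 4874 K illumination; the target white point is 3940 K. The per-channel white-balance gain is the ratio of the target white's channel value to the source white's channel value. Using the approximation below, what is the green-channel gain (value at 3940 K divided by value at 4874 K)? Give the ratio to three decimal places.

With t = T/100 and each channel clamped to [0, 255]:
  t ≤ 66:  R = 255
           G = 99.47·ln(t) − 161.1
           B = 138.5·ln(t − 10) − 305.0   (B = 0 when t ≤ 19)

At 4874 K (t = 48.74):
  G = 99.47·ln 48.74 − 161.1 = 99.47·3.8865 − 161.1 = 225.490.
At 3940 K (t = 39.4):
  G = 99.47·ln 39.4 − 161.1 = 99.47·3.6738 − 161.1 = 204.329.
Gain = 204.329 / 225.490 = 0.9062 → 0.906.

0.906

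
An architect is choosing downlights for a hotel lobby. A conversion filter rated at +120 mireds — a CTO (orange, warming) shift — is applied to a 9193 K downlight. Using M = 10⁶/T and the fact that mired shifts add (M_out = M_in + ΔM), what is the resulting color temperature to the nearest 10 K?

4370 K

M_in = 10⁶/9193 = 108.78 mireds.
M_out = 108.78 + (+120) = 228.78 mireds.
T_out = 10⁶/228.78 = 4371.0 K → 4370 K.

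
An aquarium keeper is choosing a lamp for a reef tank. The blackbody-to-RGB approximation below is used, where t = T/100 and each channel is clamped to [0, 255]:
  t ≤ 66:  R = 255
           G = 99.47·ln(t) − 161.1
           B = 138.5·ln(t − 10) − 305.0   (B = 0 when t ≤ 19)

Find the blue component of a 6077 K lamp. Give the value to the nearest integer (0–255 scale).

239

t = 6077/100 = 60.77; the t ≤ 66 branch applies.
B = 138.5·ln(60.77 − 10) − 305.0 = 138.5·ln 50.77 − 305.0 = 138.5·3.9273 − 305.0 = 238.932.
Rounded: 239.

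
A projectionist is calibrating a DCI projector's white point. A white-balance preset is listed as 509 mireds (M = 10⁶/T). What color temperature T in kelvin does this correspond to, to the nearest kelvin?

1965 K

T = 10⁶ / 509 = 1964.64 K → 1965 K.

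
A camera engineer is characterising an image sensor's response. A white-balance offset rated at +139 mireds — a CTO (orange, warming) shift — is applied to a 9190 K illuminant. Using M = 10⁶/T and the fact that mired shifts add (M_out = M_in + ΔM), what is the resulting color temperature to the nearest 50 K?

4050 K

M_in = 10⁶/9190 = 108.81 mireds.
M_out = 108.81 + (+139) = 247.81 mireds.
T_out = 10⁶/247.81 = 4035.3 K → 4050 K.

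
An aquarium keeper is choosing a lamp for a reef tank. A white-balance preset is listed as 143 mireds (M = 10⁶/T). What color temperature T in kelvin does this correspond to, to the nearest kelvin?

T = 10⁶ / 143 = 6993.01 K → 6993 K.

6993 K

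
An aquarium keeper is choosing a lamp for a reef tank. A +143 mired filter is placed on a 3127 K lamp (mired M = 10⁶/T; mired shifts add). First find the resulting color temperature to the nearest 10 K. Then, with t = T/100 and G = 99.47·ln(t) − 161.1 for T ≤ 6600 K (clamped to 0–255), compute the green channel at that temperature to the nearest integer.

M_in = 10⁶/3127 = 319.80; M_out = 319.80 + (+143) = 462.80.
T_out = 10⁶/462.80 = 2160.8 K → 2160 K; t = 21.6.
G = 99.47·ln 21.6 − 161.1 = 99.47·3.0727 − 161.1 = 144.541.
Rounded: 145.

145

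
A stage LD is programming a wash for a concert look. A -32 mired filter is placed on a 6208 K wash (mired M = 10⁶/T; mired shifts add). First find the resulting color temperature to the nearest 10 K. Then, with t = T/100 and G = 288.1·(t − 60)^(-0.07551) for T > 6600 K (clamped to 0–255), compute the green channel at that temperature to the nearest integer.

M_in = 10⁶/6208 = 161.08; M_out = 161.08 + (-32) = 129.08.
T_out = 10⁶/129.08 = 7747.0 K → 7750 K; t = 77.5.
G = 288.1·(77.5 − 60)^(-0.07551) = 288.1·17.5^(-0.07551) = 288.1·0.80563 = 232.103.
Rounded: 232.

232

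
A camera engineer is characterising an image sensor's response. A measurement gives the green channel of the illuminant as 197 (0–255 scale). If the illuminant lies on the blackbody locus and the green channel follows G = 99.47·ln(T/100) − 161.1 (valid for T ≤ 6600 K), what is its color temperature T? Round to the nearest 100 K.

3700 K

ln t = (197 + 161.1) / 99.47 = 3.6001.
t = e^3.6001 = 36.601.
T = 100·t = 3660 K → 3700 K to the nearest 100 K.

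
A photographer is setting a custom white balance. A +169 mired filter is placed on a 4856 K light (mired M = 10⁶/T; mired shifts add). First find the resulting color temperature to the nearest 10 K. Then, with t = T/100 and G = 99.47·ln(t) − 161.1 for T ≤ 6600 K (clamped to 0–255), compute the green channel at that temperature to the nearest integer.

166

M_in = 10⁶/4856 = 205.93; M_out = 205.93 + (+169) = 374.93.
T_out = 10⁶/374.93 = 2667.2 K → 2670 K; t = 26.7.
G = 99.47·ln 26.7 − 161.1 = 99.47·3.2847 − 161.1 = 165.625.
Rounded: 166.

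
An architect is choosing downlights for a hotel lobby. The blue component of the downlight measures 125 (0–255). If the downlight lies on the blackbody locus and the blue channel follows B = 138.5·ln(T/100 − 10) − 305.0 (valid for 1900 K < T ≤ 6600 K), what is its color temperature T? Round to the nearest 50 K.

ln(t − 10) = (125 + 305.0) / 138.5 = 3.1047.
t − 10 = e^3.1047 = 22.302, so t = 32.302.
T = 100·t = 3230 K → 3250 K to the nearest 50 K.

3250 K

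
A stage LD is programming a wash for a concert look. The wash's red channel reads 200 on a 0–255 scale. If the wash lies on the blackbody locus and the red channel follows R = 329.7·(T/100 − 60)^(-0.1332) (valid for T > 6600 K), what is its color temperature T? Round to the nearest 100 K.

10300 K

(t − 60)^(-0.1332) = 200/329.7 = 0.60661.
t − 60 = 0.60661^(1/-0.1332) = 0.60661^(-7.508) = 42.638, so t = 102.638.
T = 100·t = 10264 K → 10300 K to the nearest 100 K.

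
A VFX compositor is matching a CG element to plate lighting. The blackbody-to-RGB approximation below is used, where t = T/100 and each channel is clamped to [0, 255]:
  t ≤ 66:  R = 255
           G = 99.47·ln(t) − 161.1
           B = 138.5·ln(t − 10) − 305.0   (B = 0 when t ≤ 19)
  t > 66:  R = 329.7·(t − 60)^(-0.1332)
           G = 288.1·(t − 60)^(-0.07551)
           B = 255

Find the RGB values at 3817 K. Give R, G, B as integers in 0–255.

R=255, G=201, B=157

t = 3817/100 = 38.17; the t ≤ 66 branch applies.
R = 255 by definition for t ≤ 66.
G = 99.47·ln 38.17 − 161.1 = 99.47·3.6420 − 161.1 = 201.175.
B = 138.5·ln(38.17 − 10) − 305.0 = 138.5·ln 28.17 − 305.0 = 138.5·3.3383 − 305.0 = 157.349.
Rounded: (255, 201, 157).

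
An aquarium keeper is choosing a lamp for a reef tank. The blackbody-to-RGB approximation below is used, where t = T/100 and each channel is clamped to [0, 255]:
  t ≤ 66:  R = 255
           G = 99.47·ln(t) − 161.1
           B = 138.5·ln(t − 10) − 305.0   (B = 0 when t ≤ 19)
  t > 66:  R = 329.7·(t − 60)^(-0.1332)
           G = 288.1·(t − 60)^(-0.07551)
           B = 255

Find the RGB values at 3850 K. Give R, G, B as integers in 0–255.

R=255, G=202, B=159

t = 3850/100 = 38.5; the t ≤ 66 branch applies.
R = 255 by definition for t ≤ 66.
G = 99.47·ln 38.5 − 161.1 = 99.47·3.6507 − 161.1 = 202.031.
B = 138.5·ln(38.5 − 10) − 305.0 = 138.5·ln 28.5 − 305.0 = 138.5·3.3499 − 305.0 = 158.962.
Rounded: (255, 202, 159).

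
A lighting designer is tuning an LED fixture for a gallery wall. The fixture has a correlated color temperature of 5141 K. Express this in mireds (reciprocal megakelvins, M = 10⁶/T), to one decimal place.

194.5 mireds

M = 10⁶ / 5141 = 194.515 → 194.5 mireds.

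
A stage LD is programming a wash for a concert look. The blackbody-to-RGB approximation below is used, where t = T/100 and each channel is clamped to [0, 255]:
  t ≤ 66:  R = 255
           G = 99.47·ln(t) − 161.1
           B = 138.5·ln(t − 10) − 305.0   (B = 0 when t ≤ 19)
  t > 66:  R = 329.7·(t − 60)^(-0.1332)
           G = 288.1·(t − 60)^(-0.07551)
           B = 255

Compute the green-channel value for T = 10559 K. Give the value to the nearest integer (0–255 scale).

216

t = 10559/100 = 105.59; the t > 66 branch applies.
G = 288.1·(105.59 − 60)^(-0.07551) = 288.1·45.59^(-0.07551) = 288.1·0.74944 = 215.915.
Rounded: 216.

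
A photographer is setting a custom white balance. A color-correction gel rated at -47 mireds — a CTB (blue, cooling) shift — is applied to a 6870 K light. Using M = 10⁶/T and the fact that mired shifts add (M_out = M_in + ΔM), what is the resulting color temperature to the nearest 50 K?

10150 K

M_in = 10⁶/6870 = 145.56 mireds.
M_out = 145.56 + (-47) = 98.56 mireds.
T_out = 10⁶/98.56 = 10146.1 K → 10150 K.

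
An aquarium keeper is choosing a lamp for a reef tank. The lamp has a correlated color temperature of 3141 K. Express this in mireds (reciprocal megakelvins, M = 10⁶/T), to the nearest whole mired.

M = 10⁶ / 3141 = 318.370 → 318 mireds.

318 mireds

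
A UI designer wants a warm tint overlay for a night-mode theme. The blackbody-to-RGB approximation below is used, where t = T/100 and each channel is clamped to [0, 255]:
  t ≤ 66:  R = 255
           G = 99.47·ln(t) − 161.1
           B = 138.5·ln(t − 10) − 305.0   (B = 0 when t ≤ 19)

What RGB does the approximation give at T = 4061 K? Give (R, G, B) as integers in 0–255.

(255, 207, 169)

t = 4061/100 = 40.61; the t ≤ 66 branch applies.
R = 255 by definition for t ≤ 66.
G = 99.47·ln 40.61 − 161.1 = 99.47·3.7040 − 161.1 = 207.338.
B = 138.5·ln(40.61 − 10) − 305.0 = 138.5·ln 30.61 − 305.0 = 138.5·3.4213 − 305.0 = 168.854.
Rounded: (255, 207, 169).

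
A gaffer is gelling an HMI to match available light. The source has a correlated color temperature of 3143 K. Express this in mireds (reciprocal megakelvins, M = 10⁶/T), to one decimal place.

318.2 mireds

M = 10⁶ / 3143 = 318.167 → 318.2 mireds.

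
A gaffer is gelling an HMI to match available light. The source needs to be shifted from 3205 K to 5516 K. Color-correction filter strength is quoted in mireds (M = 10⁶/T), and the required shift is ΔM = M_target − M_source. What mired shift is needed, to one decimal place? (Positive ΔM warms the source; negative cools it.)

M_source = 10⁶/3205 = 312.012; M_target = 10⁶/5516 = 181.291.
ΔM = 181.291 − 312.012 = -130.722 → -130.7 mireds, a cooling shift.

-130.7 mireds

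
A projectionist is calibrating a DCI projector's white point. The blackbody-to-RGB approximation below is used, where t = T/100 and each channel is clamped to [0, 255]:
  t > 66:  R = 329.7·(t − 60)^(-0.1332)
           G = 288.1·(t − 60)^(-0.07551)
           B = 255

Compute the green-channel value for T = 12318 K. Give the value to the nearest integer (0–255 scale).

211

t = 12318/100 = 123.18; the t > 66 branch applies.
G = 288.1·(123.18 − 60)^(-0.07551) = 288.1·63.18^(-0.07551) = 288.1·0.73120 = 210.660.
Rounded: 211.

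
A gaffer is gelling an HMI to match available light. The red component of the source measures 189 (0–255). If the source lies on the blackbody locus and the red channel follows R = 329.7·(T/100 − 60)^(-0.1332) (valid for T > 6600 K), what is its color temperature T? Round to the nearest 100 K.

(t − 60)^(-0.1332) = 189/329.7 = 0.57325.
t − 60 = 0.57325^(1/-0.1332) = 0.57325^(-7.508) = 65.199, so t = 125.199.
T = 100·t = 12520 K → 12500 K to the nearest 100 K.

12500 K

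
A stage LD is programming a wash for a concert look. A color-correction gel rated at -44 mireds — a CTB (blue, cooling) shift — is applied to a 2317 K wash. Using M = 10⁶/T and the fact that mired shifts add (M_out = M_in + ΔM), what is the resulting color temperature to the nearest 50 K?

M_in = 10⁶/2317 = 431.59 mireds.
M_out = 431.59 + (-44) = 387.59 mireds.
T_out = 10⁶/387.59 = 2580.0 K → 2600 K.

2600 K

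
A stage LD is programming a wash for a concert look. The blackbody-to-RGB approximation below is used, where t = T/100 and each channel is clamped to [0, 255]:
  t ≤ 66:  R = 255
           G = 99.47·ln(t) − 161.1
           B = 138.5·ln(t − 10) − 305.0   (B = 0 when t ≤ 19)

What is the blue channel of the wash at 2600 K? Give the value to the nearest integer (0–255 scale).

t = 2600/100 = 26; the t ≤ 66 branch applies.
B = 138.5·ln(26 − 10) − 305.0 = 138.5·ln 16 − 305.0 = 138.5·2.7726 − 305.0 = 79.004.
Rounded: 79.

79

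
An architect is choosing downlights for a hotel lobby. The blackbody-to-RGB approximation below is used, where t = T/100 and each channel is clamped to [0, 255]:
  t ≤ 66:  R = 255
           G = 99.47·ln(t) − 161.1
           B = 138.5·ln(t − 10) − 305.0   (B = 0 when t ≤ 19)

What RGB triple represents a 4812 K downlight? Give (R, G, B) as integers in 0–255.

t = 4812/100 = 48.12; the t ≤ 66 branch applies.
R = 255 by definition for t ≤ 66.
G = 99.47·ln 48.12 − 161.1 = 99.47·3.8737 − 161.1 = 224.217.
B = 138.5·ln(48.12 − 10) − 305.0 = 138.5·ln 38.12 − 305.0 = 138.5·3.6407 − 305.0 = 199.242.
Rounded: (255, 224, 199).

(255, 224, 199)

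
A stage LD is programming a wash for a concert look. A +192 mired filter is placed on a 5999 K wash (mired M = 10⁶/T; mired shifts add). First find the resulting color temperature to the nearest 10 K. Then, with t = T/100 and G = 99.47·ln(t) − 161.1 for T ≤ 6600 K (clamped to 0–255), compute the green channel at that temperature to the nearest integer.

M_in = 10⁶/5999 = 166.69; M_out = 166.69 + (+192) = 358.69.
T_out = 10⁶/358.69 = 2787.9 K → 2790 K; t = 27.9.
G = 99.47·ln 27.9 − 161.1 = 99.47·3.3286 − 161.1 = 169.998.
Rounded: 170.

170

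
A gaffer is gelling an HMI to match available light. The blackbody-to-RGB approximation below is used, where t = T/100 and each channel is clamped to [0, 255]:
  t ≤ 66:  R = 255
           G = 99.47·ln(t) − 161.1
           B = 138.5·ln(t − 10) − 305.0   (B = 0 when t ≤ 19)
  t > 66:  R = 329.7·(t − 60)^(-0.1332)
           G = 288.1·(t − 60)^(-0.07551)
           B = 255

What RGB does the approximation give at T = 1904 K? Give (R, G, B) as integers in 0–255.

(255, 132, 0)

t = 1904/100 = 19.04; the t ≤ 66 branch applies.
R = 255 by definition for t ≤ 66.
G = 99.47·ln 19.04 − 161.1 = 99.47·2.9465 − 161.1 = 131.993.
B = 138.5·ln(19.04 − 10) − 305.0 = 138.5·ln 9.04 − 305.0 = 138.5·2.2017 − 305.0 = -0.070 → clamped to 0.
Rounded: (255, 132, 0).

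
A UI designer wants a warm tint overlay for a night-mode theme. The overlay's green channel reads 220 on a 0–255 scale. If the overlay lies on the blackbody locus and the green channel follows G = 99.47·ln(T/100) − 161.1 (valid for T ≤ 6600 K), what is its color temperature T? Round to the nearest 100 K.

4600 K

ln t = (220 + 161.1) / 99.47 = 3.8313.
t = e^3.8313 = 46.123.
T = 100·t = 4612 K → 4600 K to the nearest 100 K.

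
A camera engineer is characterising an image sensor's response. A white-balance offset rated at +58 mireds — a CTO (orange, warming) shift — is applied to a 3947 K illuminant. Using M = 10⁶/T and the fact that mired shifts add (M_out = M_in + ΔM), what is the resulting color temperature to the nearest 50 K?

3200 K

M_in = 10⁶/3947 = 253.36 mireds.
M_out = 253.36 + (+58) = 311.36 mireds.
T_out = 10⁶/311.36 = 3211.7 K → 3200 K.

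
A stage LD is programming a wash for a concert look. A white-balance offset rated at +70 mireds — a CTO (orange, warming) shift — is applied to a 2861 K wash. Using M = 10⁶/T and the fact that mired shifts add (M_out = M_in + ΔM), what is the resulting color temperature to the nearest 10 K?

2380 K

M_in = 10⁶/2861 = 349.53 mireds.
M_out = 349.53 + (+70) = 419.53 mireds.
T_out = 10⁶/419.53 = 2383.6 K → 2380 K.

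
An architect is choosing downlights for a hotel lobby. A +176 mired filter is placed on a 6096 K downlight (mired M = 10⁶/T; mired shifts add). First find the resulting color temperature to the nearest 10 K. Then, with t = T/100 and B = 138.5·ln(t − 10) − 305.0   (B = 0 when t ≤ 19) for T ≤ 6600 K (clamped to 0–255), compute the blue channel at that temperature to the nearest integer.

106

M_in = 10⁶/6096 = 164.04; M_out = 164.04 + (+176) = 340.04.
T_out = 10⁶/340.04 = 2940.8 K → 2940 K; t = 29.4.
B = 138.5·ln(29.4 − 10) − 305.0 = 138.5·ln 19.4 − 305.0 = 138.5·2.9653 − 305.0 = 105.690.
Rounded: 106.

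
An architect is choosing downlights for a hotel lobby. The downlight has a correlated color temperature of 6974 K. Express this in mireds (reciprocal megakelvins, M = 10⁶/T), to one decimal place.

143.4 mireds

M = 10⁶ / 6974 = 143.390 → 143.4 mireds.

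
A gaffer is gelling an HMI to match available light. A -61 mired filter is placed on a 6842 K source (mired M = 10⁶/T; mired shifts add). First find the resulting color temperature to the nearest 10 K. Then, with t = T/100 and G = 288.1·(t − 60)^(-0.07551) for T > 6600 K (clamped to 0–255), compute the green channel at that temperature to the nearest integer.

212

M_in = 10⁶/6842 = 146.16; M_out = 146.16 + (-61) = 85.16.
T_out = 10⁶/85.16 = 11743.1 K → 11740 K; t = 117.4.
G = 288.1·(117.4 − 60)^(-0.07551) = 288.1·57.4^(-0.07551) = 288.1·0.73652 = 212.191.
Rounded: 212.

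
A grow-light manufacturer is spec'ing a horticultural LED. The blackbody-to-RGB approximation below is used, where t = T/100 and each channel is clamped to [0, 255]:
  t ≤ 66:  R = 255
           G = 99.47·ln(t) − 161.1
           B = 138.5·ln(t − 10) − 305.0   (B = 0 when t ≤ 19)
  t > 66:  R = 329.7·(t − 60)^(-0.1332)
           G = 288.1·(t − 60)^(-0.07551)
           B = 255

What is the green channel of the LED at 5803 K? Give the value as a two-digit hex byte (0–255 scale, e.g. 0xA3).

t = 5803/100 = 58.03; the t ≤ 66 branch applies.
G = 99.47·ln 58.03 − 161.1 = 99.47·4.0610 − 161.1 = 242.844.
Rounded: 243; in hex, 0xF3.

0xF3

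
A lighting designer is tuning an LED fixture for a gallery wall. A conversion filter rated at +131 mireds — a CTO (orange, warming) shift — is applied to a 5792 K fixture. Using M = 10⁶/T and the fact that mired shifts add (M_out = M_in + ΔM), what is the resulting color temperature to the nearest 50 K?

3300 K

M_in = 10⁶/5792 = 172.65 mireds.
M_out = 172.65 + (+131) = 303.65 mireds.
T_out = 10⁶/303.65 = 3293.2 K → 3300 K.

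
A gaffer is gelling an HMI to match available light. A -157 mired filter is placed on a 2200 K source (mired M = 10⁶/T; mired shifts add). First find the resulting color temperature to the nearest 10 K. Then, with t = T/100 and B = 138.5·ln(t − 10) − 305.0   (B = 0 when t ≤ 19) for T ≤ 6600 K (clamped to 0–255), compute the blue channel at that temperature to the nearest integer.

M_in = 10⁶/2200 = 454.55; M_out = 454.55 + (-157) = 297.55.
T_out = 10⁶/297.55 = 3360.8 K → 3360 K; t = 33.6.
B = 138.5·ln(33.6 − 10) − 305.0 = 138.5·ln 23.6 − 305.0 = 138.5·3.1612 − 305.0 = 132.833.
Rounded: 133.

133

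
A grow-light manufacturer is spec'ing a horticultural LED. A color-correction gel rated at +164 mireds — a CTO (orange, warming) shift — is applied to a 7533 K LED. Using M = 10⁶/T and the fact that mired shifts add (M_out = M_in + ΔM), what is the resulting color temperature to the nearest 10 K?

M_in = 10⁶/7533 = 132.75 mireds.
M_out = 132.75 + (+164) = 296.75 mireds.
T_out = 10⁶/296.75 = 3369.8 K → 3370 K.

3370 K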